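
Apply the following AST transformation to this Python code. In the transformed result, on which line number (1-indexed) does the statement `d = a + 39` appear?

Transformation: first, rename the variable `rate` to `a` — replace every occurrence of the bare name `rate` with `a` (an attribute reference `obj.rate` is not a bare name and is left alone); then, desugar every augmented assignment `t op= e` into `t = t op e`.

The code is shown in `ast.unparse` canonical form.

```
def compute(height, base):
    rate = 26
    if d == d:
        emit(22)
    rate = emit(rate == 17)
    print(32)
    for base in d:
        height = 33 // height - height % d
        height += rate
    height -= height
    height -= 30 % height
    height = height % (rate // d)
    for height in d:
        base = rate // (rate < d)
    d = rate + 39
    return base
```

15

Transformed code:
def compute(height, base):
    a = 26
    if d == d:
        emit(22)
    a = emit(a == 17)
    print(32)
    for base in d:
        height = 33 // height - height % d
        height = height + a
    height = height - height
    height = height - 30 % height
    height = height % (a // d)
    for height in d:
        base = a // (a < d)
    d = a + 39
    return base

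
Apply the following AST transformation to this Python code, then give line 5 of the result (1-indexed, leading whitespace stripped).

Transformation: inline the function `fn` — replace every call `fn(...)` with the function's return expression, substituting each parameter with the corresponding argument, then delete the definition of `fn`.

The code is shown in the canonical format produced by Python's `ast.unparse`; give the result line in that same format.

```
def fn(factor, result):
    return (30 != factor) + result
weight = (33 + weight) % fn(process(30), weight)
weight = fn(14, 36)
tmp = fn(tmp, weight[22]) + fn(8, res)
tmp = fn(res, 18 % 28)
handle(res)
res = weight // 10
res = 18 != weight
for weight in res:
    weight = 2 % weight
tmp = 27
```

Transformed code:
weight = (33 + weight) % ((30 != process(30)) + weight)
weight = (30 != 14) + 36
tmp = (30 != tmp) + weight[22] + ((30 != 8) + res)
tmp = (30 != res) + 18 % 28
handle(res)
res = weight // 10
res = 18 != weight
for weight in res:
    weight = 2 % weight
tmp = 27

handle(res)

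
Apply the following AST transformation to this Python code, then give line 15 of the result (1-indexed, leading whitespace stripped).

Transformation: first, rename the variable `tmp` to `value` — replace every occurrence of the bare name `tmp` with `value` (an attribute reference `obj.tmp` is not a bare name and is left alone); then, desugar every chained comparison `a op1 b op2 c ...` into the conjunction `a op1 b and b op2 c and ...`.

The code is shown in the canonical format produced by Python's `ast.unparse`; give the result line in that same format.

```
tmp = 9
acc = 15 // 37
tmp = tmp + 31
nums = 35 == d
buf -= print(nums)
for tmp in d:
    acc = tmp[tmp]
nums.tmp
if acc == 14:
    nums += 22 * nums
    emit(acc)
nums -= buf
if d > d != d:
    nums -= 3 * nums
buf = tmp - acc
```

Transformed code:
value = 9
acc = 15 // 37
value = value + 31
nums = 35 == d
buf -= print(nums)
for value in d:
    acc = value[value]
nums.tmp
if acc == 14:
    nums += 22 * nums
    emit(acc)
nums -= buf
if d > d and d != d:
    nums -= 3 * nums
buf = value - acc

buf = value - acc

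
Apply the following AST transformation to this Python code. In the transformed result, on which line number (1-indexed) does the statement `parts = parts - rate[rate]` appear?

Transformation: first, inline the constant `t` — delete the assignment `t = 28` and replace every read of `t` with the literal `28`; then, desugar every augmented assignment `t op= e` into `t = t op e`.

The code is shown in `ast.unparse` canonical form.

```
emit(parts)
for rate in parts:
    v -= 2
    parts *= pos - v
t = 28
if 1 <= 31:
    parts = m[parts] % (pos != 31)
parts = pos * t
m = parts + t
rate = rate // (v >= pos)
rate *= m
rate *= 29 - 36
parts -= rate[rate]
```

Transformed code:
emit(parts)
for rate in parts:
    v = v - 2
    parts = parts * (pos - v)
if 1 <= 31:
    parts = m[parts] % (pos != 31)
parts = pos * 28
m = parts + 28
rate = rate // (v >= pos)
rate = rate * m
rate = rate * (29 - 36)
parts = parts - rate[rate]

12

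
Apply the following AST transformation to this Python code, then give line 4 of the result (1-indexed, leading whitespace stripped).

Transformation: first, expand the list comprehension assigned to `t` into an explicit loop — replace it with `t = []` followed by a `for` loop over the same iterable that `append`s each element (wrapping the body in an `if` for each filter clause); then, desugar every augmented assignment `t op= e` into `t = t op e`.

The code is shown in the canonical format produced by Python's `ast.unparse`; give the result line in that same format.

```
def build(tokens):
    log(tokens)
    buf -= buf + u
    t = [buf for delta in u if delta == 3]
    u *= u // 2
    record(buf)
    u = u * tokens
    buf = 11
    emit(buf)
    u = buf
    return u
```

t = []

Transformed code:
def build(tokens):
    log(tokens)
    buf = buf - (buf + u)
    t = []
    for delta in u:
        if delta == 3:
            t.append(buf)
    u = u * (u // 2)
    record(buf)
    u = u * tokens
    buf = 11
    emit(buf)
    u = buf
    return u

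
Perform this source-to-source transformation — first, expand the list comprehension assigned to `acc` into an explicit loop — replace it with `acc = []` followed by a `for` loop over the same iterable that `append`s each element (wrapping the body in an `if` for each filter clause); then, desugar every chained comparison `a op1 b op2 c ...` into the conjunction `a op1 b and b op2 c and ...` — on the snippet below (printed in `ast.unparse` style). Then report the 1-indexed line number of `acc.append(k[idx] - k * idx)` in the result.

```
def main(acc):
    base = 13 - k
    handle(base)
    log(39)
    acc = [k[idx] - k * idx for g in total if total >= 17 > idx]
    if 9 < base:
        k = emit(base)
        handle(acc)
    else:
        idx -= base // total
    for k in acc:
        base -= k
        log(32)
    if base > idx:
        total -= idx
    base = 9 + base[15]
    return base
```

Transformed code:
def main(acc):
    base = 13 - k
    handle(base)
    log(39)
    acc = []
    for g in total:
        if total >= 17 and 17 > idx:
            acc.append(k[idx] - k * idx)
    if 9 < base:
        k = emit(base)
        handle(acc)
    else:
        idx -= base // total
    for k in acc:
        base -= k
        log(32)
    if base > idx:
        total -= idx
    base = 9 + base[15]
    return base

8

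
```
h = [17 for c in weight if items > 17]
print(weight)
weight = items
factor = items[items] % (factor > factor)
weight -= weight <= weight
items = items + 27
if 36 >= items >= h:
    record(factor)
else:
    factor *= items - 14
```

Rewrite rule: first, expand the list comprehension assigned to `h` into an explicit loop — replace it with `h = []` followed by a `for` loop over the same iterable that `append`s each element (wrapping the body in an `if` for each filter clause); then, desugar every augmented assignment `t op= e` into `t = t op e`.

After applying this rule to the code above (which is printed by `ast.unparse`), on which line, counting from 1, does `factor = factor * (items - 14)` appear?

Transformed code:
h = []
for c in weight:
    if items > 17:
        h.append(17)
print(weight)
weight = items
factor = items[items] % (factor > factor)
weight = weight - (weight <= weight)
items = items + 27
if 36 >= items >= h:
    record(factor)
else:
    factor = factor * (items - 14)

13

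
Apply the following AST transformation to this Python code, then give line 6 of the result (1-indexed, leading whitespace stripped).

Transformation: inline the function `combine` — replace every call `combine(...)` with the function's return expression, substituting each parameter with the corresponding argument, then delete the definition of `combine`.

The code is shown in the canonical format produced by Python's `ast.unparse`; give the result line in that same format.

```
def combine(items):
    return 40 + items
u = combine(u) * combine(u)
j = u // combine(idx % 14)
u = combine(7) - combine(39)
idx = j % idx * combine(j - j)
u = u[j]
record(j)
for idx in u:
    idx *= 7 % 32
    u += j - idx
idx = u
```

record(j)

Transformed code:
u = (40 + u) * (40 + u)
j = u // (40 + idx % 14)
u = 40 + 7 - (40 + 39)
idx = j % idx * (40 + (j - j))
u = u[j]
record(j)
for idx in u:
    idx *= 7 % 32
    u += j - idx
idx = u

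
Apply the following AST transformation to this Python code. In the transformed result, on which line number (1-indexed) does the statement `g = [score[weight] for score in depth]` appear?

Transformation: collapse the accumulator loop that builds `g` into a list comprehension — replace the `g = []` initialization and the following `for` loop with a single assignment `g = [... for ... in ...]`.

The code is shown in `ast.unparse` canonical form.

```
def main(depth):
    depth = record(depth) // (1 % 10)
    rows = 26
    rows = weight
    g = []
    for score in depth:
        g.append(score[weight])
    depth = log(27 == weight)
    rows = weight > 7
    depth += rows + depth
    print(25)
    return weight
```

5

Transformed code:
def main(depth):
    depth = record(depth) // (1 % 10)
    rows = 26
    rows = weight
    g = [score[weight] for score in depth]
    depth = log(27 == weight)
    rows = weight > 7
    depth += rows + depth
    print(25)
    return weight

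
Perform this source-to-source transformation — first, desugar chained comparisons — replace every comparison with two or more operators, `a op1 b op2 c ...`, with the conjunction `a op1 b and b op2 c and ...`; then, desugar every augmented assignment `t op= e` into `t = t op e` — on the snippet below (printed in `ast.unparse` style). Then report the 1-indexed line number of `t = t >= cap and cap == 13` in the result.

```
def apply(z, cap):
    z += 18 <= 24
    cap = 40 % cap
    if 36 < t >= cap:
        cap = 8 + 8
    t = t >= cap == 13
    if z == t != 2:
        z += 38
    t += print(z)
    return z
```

6

Transformed code:
def apply(z, cap):
    z = z + (18 <= 24)
    cap = 40 % cap
    if 36 < t and t >= cap:
        cap = 8 + 8
    t = t >= cap and cap == 13
    if z == t and t != 2:
        z = z + 38
    t = t + print(z)
    return z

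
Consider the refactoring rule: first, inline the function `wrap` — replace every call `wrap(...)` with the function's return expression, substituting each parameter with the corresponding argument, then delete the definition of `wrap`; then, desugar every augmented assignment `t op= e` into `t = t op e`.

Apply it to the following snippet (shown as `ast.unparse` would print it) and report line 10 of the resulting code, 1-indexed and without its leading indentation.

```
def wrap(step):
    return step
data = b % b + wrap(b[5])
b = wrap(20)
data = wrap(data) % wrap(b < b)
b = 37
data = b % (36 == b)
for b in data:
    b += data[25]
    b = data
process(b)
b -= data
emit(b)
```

b = b - data

Transformed code:
data = b % b + b[5]
b = 20
data = data % (b < b)
b = 37
data = b % (36 == b)
for b in data:
    b = b + data[25]
    b = data
process(b)
b = b - data
emit(b)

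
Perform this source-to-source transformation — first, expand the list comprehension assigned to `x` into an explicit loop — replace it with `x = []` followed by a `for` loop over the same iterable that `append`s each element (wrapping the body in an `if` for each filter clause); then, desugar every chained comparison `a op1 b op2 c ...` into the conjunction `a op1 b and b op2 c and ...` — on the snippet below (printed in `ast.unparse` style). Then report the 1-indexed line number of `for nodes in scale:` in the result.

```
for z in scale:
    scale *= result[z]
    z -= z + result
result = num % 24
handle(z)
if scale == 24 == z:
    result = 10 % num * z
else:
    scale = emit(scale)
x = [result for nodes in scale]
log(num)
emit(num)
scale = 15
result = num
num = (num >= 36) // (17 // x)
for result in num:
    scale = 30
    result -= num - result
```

Transformed code:
for z in scale:
    scale *= result[z]
    z -= z + result
result = num % 24
handle(z)
if scale == 24 and 24 == z:
    result = 10 % num * z
else:
    scale = emit(scale)
x = []
for nodes in scale:
    x.append(result)
log(num)
emit(num)
scale = 15
result = num
num = (num >= 36) // (17 // x)
for result in num:
    scale = 30
    result -= num - result

11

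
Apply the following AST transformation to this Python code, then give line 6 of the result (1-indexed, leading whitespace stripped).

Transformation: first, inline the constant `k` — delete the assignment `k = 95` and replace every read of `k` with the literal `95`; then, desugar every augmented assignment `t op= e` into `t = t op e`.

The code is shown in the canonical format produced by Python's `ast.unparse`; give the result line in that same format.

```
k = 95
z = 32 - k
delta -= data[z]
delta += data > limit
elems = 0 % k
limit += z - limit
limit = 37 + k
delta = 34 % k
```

limit = 37 + 95

Transformed code:
z = 32 - 95
delta = delta - data[z]
delta = delta + (data > limit)
elems = 0 % 95
limit = limit + (z - limit)
limit = 37 + 95
delta = 34 % 95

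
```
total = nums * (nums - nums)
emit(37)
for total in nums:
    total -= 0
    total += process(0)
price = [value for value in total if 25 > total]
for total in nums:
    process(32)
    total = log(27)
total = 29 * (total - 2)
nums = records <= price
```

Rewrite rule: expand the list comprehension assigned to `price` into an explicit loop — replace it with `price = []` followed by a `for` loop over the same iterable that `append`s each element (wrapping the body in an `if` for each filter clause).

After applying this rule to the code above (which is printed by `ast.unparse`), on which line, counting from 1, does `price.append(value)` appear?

9

Transformed code:
total = nums * (nums - nums)
emit(37)
for total in nums:
    total -= 0
    total += process(0)
price = []
for value in total:
    if 25 > total:
        price.append(value)
for total in nums:
    process(32)
    total = log(27)
total = 29 * (total - 2)
nums = records <= price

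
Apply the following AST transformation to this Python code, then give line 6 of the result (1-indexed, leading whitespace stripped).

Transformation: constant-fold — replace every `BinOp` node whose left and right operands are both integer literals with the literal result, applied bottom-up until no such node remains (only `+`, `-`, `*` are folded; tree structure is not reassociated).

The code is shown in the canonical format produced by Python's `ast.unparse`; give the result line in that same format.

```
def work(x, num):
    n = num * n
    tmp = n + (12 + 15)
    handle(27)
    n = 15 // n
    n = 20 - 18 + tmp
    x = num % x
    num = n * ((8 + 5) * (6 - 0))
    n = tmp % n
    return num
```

Transformed code:
def work(x, num):
    n = num * n
    tmp = n + 27
    handle(27)
    n = 15 // n
    n = 2 + tmp
    x = num % x
    num = n * 78
    n = tmp % n
    return num

n = 2 + tmp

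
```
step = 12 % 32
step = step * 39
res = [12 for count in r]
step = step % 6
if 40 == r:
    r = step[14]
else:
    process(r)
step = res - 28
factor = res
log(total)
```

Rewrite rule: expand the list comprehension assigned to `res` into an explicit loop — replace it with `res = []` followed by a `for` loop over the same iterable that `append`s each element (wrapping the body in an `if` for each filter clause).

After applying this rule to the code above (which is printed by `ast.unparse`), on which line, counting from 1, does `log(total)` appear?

13

Transformed code:
step = 12 % 32
step = step * 39
res = []
for count in r:
    res.append(12)
step = step % 6
if 40 == r:
    r = step[14]
else:
    process(r)
step = res - 28
factor = res
log(total)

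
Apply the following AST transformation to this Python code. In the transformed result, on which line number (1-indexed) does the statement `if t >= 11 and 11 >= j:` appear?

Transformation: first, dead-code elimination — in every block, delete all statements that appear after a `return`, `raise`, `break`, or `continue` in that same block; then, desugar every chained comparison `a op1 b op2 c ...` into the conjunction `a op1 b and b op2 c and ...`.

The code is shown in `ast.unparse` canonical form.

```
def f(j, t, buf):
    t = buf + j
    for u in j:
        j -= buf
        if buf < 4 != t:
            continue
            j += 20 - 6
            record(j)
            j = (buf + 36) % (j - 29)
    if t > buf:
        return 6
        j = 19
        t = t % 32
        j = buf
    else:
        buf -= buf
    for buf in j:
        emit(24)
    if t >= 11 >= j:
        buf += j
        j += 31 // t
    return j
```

13

Transformed code:
def f(j, t, buf):
    t = buf + j
    for u in j:
        j -= buf
        if buf < 4 and 4 != t:
            continue
    if t > buf:
        return 6
    else:
        buf -= buf
    for buf in j:
        emit(24)
    if t >= 11 and 11 >= j:
        buf += j
        j += 31 // t
    return j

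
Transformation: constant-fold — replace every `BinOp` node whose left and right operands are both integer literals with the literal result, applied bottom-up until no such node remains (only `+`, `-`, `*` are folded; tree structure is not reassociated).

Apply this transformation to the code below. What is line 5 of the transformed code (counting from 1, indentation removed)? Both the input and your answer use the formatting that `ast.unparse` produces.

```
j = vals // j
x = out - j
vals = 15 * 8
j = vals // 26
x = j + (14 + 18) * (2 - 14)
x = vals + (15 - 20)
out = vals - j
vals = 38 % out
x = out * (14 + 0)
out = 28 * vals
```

x = j + -384

Transformed code:
j = vals // j
x = out - j
vals = 120
j = vals // 26
x = j + -384
x = vals + -5
out = vals - j
vals = 38 % out
x = out * 14
out = 28 * vals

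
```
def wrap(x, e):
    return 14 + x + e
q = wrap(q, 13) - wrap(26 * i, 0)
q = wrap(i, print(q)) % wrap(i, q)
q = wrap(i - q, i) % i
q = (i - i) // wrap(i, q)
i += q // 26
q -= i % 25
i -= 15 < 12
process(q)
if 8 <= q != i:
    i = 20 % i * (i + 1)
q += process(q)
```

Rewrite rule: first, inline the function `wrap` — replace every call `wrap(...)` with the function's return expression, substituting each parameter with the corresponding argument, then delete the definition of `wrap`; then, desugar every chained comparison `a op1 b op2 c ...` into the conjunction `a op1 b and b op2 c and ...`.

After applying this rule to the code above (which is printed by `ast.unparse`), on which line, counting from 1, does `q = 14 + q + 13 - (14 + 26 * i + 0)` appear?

Transformed code:
q = 14 + q + 13 - (14 + 26 * i + 0)
q = (14 + i + print(q)) % (14 + i + q)
q = (14 + (i - q) + i) % i
q = (i - i) // (14 + i + q)
i += q // 26
q -= i % 25
i -= 15 < 12
process(q)
if 8 <= q and q != i:
    i = 20 % i * (i + 1)
q += process(q)

1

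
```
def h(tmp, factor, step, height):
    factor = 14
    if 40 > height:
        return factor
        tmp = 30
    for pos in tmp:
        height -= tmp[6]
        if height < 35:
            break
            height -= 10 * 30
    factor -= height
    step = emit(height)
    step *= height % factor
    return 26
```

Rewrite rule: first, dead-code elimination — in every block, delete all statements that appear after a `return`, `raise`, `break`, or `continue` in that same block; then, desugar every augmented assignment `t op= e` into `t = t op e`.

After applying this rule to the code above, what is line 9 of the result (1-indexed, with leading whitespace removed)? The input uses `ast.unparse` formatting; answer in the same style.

Transformed code:
def h(tmp, factor, step, height):
    factor = 14
    if 40 > height:
        return factor
    for pos in tmp:
        height = height - tmp[6]
        if height < 35:
            break
    factor = factor - height
    step = emit(height)
    step = step * (height % factor)
    return 26

factor = factor - height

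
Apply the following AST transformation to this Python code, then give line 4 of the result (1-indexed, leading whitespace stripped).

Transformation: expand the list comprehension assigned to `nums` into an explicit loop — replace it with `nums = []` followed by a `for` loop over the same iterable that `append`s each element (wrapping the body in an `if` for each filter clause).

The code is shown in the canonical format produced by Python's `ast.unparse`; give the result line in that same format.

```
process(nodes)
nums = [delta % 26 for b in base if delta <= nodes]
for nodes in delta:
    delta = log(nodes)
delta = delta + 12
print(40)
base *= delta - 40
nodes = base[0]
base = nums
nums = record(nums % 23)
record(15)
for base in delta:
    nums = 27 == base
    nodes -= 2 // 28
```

if delta <= nodes:

Transformed code:
process(nodes)
nums = []
for b in base:
    if delta <= nodes:
        nums.append(delta % 26)
for nodes in delta:
    delta = log(nodes)
delta = delta + 12
print(40)
base *= delta - 40
nodes = base[0]
base = nums
nums = record(nums % 23)
record(15)
for base in delta:
    nums = 27 == base
    nodes -= 2 // 28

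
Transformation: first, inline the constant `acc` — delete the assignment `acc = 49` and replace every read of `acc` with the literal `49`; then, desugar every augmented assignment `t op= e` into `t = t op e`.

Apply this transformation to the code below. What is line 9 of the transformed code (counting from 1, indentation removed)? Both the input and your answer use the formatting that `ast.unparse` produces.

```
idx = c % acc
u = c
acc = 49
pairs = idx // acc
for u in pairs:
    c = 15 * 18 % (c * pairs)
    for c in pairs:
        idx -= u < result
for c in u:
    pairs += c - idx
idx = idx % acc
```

pairs = pairs + (c - idx)

Transformed code:
idx = c % 49
u = c
pairs = idx // 49
for u in pairs:
    c = 15 * 18 % (c * pairs)
    for c in pairs:
        idx = idx - (u < result)
for c in u:
    pairs = pairs + (c - idx)
idx = idx % 49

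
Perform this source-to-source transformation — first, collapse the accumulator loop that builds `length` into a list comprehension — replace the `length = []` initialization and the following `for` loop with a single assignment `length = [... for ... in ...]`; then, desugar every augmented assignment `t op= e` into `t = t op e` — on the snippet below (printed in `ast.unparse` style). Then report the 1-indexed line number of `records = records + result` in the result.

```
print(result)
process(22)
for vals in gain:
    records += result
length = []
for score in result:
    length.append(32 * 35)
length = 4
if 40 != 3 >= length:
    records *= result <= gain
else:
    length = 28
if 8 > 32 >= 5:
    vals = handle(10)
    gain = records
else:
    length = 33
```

Transformed code:
print(result)
process(22)
for vals in gain:
    records = records + result
length = [32 * 35 for score in result]
length = 4
if 40 != 3 >= length:
    records = records * (result <= gain)
else:
    length = 28
if 8 > 32 >= 5:
    vals = handle(10)
    gain = records
else:
    length = 33

4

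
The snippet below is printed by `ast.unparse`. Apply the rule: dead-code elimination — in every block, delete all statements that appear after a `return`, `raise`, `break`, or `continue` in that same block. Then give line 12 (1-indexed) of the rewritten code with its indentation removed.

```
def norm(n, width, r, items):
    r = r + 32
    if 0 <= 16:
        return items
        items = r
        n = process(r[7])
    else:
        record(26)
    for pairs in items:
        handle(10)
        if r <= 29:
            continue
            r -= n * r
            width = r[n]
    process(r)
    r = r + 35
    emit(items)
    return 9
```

Transformed code:
def norm(n, width, r, items):
    r = r + 32
    if 0 <= 16:
        return items
    else:
        record(26)
    for pairs in items:
        handle(10)
        if r <= 29:
            continue
    process(r)
    r = r + 35
    emit(items)
    return 9

r = r + 35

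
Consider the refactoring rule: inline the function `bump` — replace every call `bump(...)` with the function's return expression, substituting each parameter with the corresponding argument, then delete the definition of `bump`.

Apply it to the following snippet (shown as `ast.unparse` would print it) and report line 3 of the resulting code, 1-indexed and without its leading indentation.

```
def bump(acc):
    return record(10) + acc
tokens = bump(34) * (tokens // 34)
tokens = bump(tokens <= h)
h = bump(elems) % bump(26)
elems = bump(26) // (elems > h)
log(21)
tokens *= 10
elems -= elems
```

Transformed code:
tokens = (record(10) + 34) * (tokens // 34)
tokens = record(10) + (tokens <= h)
h = (record(10) + elems) % (record(10) + 26)
elems = (record(10) + 26) // (elems > h)
log(21)
tokens *= 10
elems -= elems

h = (record(10) + elems) % (record(10) + 26)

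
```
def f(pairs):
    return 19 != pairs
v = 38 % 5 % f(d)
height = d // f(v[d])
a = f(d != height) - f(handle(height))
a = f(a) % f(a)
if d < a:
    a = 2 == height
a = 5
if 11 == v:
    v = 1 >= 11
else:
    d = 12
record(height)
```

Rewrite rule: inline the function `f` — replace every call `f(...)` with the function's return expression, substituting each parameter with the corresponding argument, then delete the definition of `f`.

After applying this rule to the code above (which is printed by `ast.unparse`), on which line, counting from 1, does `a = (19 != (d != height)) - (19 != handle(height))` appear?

Transformed code:
v = 38 % 5 % (19 != d)
height = d // (19 != v[d])
a = (19 != (d != height)) - (19 != handle(height))
a = (19 != a) % (19 != a)
if d < a:
    a = 2 == height
a = 5
if 11 == v:
    v = 1 >= 11
else:
    d = 12
record(height)

3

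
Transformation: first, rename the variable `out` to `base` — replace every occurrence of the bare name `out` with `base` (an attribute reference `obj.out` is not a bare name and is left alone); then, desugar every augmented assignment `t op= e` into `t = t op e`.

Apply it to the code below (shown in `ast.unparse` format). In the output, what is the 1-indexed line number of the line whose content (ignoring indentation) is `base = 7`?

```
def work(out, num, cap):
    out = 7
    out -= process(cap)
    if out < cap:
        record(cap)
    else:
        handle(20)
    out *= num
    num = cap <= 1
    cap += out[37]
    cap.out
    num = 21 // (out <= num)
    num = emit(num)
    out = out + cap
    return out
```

2

Transformed code:
def work(base, num, cap):
    base = 7
    base = base - process(cap)
    if base < cap:
        record(cap)
    else:
        handle(20)
    base = base * num
    num = cap <= 1
    cap = cap + base[37]
    cap.out
    num = 21 // (base <= num)
    num = emit(num)
    base = base + cap
    return base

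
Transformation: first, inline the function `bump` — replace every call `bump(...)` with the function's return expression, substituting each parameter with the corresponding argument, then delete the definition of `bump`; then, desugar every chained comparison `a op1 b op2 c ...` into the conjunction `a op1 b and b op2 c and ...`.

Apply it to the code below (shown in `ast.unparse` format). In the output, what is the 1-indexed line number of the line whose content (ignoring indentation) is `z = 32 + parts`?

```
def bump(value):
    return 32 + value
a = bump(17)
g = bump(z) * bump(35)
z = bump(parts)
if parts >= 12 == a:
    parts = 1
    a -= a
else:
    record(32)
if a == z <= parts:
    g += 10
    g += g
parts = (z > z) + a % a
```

Transformed code:
a = 32 + 17
g = (32 + z) * (32 + 35)
z = 32 + parts
if parts >= 12 and 12 == a:
    parts = 1
    a -= a
else:
    record(32)
if a == z and z <= parts:
    g += 10
    g += g
parts = (z > z) + a % a

3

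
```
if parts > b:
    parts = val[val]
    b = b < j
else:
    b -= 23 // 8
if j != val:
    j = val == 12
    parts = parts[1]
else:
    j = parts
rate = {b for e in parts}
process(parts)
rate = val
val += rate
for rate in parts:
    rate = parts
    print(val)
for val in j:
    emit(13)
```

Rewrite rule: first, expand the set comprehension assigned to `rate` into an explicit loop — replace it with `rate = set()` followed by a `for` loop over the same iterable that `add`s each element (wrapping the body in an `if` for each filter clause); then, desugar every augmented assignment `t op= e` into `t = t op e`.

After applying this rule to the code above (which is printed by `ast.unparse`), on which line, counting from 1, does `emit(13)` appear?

21

Transformed code:
if parts > b:
    parts = val[val]
    b = b < j
else:
    b = b - 23 // 8
if j != val:
    j = val == 12
    parts = parts[1]
else:
    j = parts
rate = set()
for e in parts:
    rate.add(b)
process(parts)
rate = val
val = val + rate
for rate in parts:
    rate = parts
    print(val)
for val in j:
    emit(13)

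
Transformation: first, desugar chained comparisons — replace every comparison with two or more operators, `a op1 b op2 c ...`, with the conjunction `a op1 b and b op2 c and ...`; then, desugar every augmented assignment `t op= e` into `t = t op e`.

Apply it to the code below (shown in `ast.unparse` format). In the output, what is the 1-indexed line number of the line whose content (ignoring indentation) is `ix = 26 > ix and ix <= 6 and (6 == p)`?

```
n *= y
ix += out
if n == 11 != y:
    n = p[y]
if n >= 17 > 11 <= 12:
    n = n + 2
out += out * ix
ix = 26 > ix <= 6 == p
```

Transformed code:
n = n * y
ix = ix + out
if n == 11 and 11 != y:
    n = p[y]
if n >= 17 and 17 > 11 and (11 <= 12):
    n = n + 2
out = out + out * ix
ix = 26 > ix and ix <= 6 and (6 == p)

8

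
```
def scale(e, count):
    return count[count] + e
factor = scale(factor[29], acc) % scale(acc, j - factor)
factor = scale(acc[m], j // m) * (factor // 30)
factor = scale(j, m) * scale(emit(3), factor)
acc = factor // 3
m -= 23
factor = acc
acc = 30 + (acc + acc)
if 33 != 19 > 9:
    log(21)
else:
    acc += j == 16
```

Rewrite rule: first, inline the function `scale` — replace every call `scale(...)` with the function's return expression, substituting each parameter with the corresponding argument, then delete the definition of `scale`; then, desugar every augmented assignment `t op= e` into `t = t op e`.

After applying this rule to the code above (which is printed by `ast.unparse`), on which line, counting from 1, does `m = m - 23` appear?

5

Transformed code:
factor = (acc[acc] + factor[29]) % ((j - factor)[j - factor] + acc)
factor = ((j // m)[j // m] + acc[m]) * (factor // 30)
factor = (m[m] + j) * (factor[factor] + emit(3))
acc = factor // 3
m = m - 23
factor = acc
acc = 30 + (acc + acc)
if 33 != 19 > 9:
    log(21)
else:
    acc = acc + (j == 16)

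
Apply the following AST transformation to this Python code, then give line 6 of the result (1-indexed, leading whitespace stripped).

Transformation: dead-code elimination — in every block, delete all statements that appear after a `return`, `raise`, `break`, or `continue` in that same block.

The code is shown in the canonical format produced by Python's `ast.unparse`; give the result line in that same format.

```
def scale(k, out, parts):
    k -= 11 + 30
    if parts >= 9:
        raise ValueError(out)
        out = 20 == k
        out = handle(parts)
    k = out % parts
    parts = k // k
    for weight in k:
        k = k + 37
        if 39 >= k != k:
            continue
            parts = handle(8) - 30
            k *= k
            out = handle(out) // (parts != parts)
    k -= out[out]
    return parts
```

Transformed code:
def scale(k, out, parts):
    k -= 11 + 30
    if parts >= 9:
        raise ValueError(out)
    k = out % parts
    parts = k // k
    for weight in k:
        k = k + 37
        if 39 >= k != k:
            continue
    k -= out[out]
    return parts

parts = k // k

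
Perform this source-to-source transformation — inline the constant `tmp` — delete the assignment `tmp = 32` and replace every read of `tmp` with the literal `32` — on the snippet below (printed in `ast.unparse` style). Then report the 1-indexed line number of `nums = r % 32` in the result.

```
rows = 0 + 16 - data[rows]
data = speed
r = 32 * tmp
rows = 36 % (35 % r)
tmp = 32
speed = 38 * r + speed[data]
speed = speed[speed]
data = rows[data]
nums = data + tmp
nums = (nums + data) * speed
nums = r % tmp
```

Transformed code:
rows = 0 + 16 - data[rows]
data = speed
r = 32 * 32
rows = 36 % (35 % r)
speed = 38 * r + speed[data]
speed = speed[speed]
data = rows[data]
nums = data + 32
nums = (nums + data) * speed
nums = r % 32

10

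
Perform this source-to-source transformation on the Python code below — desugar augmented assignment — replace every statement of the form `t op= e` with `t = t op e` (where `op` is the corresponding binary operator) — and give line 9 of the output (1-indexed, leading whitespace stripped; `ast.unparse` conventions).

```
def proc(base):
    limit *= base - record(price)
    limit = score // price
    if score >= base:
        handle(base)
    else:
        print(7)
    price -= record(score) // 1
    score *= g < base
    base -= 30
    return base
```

score = score * (g < base)

Transformed code:
def proc(base):
    limit = limit * (base - record(price))
    limit = score // price
    if score >= base:
        handle(base)
    else:
        print(7)
    price = price - record(score) // 1
    score = score * (g < base)
    base = base - 30
    return base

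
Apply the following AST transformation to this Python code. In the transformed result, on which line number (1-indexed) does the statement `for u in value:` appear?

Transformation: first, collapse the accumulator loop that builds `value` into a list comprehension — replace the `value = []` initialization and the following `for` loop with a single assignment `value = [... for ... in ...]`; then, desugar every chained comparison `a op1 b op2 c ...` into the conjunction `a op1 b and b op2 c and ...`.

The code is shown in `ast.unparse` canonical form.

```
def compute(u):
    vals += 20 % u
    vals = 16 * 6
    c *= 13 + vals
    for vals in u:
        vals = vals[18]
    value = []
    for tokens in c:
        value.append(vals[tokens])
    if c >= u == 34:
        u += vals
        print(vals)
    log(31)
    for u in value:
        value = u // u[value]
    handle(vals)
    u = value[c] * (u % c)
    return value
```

Transformed code:
def compute(u):
    vals += 20 % u
    vals = 16 * 6
    c *= 13 + vals
    for vals in u:
        vals = vals[18]
    value = [vals[tokens] for tokens in c]
    if c >= u and u == 34:
        u += vals
        print(vals)
    log(31)
    for u in value:
        value = u // u[value]
    handle(vals)
    u = value[c] * (u % c)
    return value

12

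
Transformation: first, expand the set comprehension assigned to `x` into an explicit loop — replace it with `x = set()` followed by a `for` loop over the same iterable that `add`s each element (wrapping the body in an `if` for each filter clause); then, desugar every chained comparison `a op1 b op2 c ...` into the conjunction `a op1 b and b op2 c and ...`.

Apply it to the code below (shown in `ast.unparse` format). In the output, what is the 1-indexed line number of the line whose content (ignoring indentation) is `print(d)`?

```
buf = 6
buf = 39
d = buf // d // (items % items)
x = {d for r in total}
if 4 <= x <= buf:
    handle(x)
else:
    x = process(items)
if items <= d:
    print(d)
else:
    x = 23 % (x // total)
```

12

Transformed code:
buf = 6
buf = 39
d = buf // d // (items % items)
x = set()
for r in total:
    x.add(d)
if 4 <= x and x <= buf:
    handle(x)
else:
    x = process(items)
if items <= d:
    print(d)
else:
    x = 23 % (x // total)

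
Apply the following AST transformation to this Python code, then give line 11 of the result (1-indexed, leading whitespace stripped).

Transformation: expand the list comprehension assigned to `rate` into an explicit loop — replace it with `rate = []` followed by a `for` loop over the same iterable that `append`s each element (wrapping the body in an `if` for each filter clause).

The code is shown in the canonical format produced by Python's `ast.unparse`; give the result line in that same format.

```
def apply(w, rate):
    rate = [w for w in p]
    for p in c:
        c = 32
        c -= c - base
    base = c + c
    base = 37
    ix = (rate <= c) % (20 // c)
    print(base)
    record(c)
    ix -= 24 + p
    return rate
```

Transformed code:
def apply(w, rate):
    rate = []
    for w in p:
        rate.append(w)
    for p in c:
        c = 32
        c -= c - base
    base = c + c
    base = 37
    ix = (rate <= c) % (20 // c)
    print(base)
    record(c)
    ix -= 24 + p
    return rate

print(base)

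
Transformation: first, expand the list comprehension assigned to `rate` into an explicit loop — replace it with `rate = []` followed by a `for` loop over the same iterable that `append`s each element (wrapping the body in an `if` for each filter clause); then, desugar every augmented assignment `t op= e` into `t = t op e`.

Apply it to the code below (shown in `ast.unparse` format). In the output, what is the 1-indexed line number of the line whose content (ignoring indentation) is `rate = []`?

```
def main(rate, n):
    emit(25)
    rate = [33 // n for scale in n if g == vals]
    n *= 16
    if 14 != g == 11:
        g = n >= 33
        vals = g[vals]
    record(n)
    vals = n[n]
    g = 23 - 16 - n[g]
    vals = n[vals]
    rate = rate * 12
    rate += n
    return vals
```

Transformed code:
def main(rate, n):
    emit(25)
    rate = []
    for scale in n:
        if g == vals:
            rate.append(33 // n)
    n = n * 16
    if 14 != g == 11:
        g = n >= 33
        vals = g[vals]
    record(n)
    vals = n[n]
    g = 23 - 16 - n[g]
    vals = n[vals]
    rate = rate * 12
    rate = rate + n
    return vals

3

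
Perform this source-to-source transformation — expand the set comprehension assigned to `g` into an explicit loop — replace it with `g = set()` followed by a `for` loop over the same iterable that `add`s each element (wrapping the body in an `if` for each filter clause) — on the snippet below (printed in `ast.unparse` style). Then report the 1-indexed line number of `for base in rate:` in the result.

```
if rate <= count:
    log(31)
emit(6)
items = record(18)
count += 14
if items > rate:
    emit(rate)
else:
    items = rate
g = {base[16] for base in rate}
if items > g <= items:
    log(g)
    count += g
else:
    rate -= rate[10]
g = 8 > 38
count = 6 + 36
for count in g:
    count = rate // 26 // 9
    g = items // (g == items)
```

Transformed code:
if rate <= count:
    log(31)
emit(6)
items = record(18)
count += 14
if items > rate:
    emit(rate)
else:
    items = rate
g = set()
for base in rate:
    g.add(base[16])
if items > g <= items:
    log(g)
    count += g
else:
    rate -= rate[10]
g = 8 > 38
count = 6 + 36
for count in g:
    count = rate // 26 // 9
    g = items // (g == items)

11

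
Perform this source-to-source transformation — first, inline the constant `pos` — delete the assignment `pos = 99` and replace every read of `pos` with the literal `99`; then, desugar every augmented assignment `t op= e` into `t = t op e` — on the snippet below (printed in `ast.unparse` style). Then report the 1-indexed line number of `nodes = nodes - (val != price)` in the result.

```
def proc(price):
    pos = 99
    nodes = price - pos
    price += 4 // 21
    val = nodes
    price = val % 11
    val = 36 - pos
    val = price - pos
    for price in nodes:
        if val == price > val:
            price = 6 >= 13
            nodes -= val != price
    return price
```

Transformed code:
def proc(price):
    nodes = price - 99
    price = price + 4 // 21
    val = nodes
    price = val % 11
    val = 36 - 99
    val = price - 99
    for price in nodes:
        if val == price > val:
            price = 6 >= 13
            nodes = nodes - (val != price)
    return price

11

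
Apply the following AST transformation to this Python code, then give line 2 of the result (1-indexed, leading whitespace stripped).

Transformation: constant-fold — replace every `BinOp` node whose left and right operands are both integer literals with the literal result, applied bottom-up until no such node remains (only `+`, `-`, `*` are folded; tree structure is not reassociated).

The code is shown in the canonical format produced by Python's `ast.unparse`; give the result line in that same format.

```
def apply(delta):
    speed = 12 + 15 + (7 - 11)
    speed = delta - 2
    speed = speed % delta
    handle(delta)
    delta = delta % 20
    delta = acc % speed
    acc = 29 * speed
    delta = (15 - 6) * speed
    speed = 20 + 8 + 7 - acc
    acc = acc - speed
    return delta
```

Transformed code:
def apply(delta):
    speed = 23
    speed = delta - 2
    speed = speed % delta
    handle(delta)
    delta = delta % 20
    delta = acc % speed
    acc = 29 * speed
    delta = 9 * speed
    speed = 35 - acc
    acc = acc - speed
    return delta

speed = 23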